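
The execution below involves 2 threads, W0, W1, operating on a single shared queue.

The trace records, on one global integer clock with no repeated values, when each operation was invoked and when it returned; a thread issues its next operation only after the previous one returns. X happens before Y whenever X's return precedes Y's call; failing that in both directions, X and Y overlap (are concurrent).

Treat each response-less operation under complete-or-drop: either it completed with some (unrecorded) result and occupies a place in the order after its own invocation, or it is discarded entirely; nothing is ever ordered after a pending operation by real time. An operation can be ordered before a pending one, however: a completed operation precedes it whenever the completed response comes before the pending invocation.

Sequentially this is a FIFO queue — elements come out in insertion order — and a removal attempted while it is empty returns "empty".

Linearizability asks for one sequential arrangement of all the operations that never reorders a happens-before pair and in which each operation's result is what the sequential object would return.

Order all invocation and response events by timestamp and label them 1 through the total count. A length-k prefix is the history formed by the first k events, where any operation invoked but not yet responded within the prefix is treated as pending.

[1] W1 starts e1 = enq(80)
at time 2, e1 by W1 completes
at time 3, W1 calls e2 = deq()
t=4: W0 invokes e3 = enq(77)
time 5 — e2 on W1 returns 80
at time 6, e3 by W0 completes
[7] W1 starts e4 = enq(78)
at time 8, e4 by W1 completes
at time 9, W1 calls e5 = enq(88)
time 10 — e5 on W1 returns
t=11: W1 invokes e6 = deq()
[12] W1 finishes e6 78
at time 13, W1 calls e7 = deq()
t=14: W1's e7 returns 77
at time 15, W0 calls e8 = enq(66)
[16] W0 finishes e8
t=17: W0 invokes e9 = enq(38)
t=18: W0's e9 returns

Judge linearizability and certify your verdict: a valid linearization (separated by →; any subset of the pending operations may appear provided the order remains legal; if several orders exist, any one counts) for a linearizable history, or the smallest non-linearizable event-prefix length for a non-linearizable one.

through event 11 a valid linearization exists; event 12 (e6 responding at time 12) ends that
real-time-consistent orders of the 6 completed operations: 2 — all fail the queue replay
for example e1, e2, e3, e4, e5, e6 fails at step 6: e6 deq() → 78 is not legal there
for example e1, e3, e2, e4, e5, e6 fails at step 6: e6 deq() → 78 is not legal there

not linearizable — minimal violating prefix: 12 events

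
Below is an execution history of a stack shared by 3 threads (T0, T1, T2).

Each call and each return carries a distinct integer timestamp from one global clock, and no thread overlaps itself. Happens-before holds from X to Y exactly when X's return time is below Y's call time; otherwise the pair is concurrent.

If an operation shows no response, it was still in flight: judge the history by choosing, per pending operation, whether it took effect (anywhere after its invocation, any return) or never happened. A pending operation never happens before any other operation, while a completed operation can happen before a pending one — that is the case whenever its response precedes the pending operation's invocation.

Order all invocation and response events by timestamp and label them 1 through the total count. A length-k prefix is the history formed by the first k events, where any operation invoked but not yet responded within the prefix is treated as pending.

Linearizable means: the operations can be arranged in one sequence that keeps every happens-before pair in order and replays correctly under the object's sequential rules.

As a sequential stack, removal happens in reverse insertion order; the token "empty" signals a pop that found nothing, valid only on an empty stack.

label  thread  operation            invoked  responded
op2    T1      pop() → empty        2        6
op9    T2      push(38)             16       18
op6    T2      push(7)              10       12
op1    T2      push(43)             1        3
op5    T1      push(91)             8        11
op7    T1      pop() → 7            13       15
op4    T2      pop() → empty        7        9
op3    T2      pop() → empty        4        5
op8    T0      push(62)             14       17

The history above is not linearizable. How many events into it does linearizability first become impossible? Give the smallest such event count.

a valid linearization of events 1..5 exists, for instance op1, op2, op3:
step 1: op1 push(43) — stack <43>
step 2: op2 pop() (pending, included) — stack <>
step 3: op3 pop() → empty — stack <>
once event 6 joins (op2's response, time 6), exhaustive search finds no witness
one such order, op1, op2, op3, breaks at step 2 where op2 pop() → empty is illegal
one such order, op1, op3, op2, breaks at step 2 where op3 pop() → empty is illegal

6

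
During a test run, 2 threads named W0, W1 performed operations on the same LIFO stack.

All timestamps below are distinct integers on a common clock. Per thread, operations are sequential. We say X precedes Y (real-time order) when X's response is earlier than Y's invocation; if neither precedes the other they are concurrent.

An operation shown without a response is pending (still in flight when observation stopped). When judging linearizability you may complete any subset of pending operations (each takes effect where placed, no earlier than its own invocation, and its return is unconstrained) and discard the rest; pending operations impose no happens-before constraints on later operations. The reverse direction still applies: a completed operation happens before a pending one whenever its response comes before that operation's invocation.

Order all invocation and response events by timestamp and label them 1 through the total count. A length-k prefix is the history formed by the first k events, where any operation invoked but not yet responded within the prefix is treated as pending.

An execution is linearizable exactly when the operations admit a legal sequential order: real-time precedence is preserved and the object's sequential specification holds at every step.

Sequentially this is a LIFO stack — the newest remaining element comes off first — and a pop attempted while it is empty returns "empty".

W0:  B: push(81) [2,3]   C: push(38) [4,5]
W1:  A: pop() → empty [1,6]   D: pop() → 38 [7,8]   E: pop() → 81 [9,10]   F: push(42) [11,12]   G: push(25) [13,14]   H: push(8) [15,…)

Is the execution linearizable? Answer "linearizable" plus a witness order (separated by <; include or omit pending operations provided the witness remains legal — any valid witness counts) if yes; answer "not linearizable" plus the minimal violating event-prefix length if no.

1. A pop() → empty, leaving stack <>
2. B push(81), leaving stack <81>
3. C push(38), leaving stack <81,38>
4. D pop() → 38, leaving stack <81>
5. E pop() → 81, leaving stack <>
6. F push(42), leaving stack <42>
7. G push(25), leaving stack <42,25>

linearizable — witness: A < B < C < D < E < F < G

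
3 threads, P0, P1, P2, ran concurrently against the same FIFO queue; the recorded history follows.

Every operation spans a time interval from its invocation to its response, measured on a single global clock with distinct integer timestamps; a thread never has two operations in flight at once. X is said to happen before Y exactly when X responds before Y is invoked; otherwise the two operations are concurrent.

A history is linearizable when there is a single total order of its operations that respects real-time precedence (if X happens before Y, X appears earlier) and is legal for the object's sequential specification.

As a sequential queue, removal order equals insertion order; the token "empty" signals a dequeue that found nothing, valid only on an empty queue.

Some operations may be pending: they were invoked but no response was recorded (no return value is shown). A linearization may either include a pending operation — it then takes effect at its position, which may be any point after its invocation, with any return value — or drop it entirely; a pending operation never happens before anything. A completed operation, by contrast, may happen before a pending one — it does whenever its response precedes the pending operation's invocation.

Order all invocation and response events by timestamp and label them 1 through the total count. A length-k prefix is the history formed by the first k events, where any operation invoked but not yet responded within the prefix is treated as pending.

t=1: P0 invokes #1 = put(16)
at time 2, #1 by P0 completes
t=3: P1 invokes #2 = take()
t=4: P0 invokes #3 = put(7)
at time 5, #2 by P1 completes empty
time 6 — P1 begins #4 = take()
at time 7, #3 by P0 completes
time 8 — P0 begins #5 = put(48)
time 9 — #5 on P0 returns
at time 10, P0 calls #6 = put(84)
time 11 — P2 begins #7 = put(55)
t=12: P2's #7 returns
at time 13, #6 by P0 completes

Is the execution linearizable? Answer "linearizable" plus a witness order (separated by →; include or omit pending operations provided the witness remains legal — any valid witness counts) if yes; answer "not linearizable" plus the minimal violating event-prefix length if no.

not linearizable — minimal violating prefix: 5 events

already the first 5 events (up to #2's response at time 5) admit no linearization; the first 4 still do
the sole real-time-consistent order of 2 completed operations fails the FIFO queue replay
no completion choice of the 1 pending operation (#3) rescues it — every subset was tried
sample order #1, #2 (pending dropped) stalls at step 2 — #2 take() → empty has no legal effect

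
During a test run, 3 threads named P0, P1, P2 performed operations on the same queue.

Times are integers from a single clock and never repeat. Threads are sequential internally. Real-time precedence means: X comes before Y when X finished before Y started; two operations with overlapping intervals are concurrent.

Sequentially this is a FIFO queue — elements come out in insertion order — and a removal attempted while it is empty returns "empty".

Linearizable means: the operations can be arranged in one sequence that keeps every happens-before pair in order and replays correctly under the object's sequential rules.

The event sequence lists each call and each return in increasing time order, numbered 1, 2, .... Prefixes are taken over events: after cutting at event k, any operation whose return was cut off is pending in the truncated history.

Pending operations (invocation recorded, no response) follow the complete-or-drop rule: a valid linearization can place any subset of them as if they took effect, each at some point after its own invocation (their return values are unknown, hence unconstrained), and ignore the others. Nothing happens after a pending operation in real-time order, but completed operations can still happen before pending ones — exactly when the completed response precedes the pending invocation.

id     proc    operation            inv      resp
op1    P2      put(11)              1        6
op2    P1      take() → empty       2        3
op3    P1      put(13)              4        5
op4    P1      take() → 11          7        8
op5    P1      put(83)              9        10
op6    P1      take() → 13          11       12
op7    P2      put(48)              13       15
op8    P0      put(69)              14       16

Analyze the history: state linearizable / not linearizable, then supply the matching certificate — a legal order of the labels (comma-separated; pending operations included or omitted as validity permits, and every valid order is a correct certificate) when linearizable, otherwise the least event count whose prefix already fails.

after step 1 (op2 take() → empty): queue <>
after step 2 (op1 put(11)): queue <11>
after step 3 (op3 put(13)): queue <11,13>
after step 4 (op4 take() → 11): queue <13>
after step 5 (op5 put(83)): queue <13,83>
after step 6 (op6 take() → 13): queue <83>
after step 7 (op7 put(48)): queue <83,48>
after step 8 (op8 put(69)): queue <83,48,69>

linearizable — witness: op2, op1, op3, op4, op5, op6, op7, op8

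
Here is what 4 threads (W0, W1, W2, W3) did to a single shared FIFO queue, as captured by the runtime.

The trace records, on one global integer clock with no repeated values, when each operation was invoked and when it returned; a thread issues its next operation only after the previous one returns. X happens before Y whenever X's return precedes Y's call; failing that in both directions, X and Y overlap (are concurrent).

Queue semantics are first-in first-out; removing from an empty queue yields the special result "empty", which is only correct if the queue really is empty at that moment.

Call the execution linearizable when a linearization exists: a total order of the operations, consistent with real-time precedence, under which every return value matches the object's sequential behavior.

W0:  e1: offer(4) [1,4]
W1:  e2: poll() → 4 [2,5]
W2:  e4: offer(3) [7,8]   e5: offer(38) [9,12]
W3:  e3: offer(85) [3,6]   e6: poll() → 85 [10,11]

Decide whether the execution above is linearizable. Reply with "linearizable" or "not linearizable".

witness order: e1, e2, e3, e4, e5, e6
after step 1 (e1 offer(4)): queue <4>
after step 2 (e2 poll() → 4): queue <>
after step 3 (e3 offer(85)): queue <85>
after step 4 (e4 offer(3)): queue <85,3>
after step 5 (e5 offer(38)): queue <85,3,38>
after step 6 (e6 poll() → 85): queue <3,38>

linearizable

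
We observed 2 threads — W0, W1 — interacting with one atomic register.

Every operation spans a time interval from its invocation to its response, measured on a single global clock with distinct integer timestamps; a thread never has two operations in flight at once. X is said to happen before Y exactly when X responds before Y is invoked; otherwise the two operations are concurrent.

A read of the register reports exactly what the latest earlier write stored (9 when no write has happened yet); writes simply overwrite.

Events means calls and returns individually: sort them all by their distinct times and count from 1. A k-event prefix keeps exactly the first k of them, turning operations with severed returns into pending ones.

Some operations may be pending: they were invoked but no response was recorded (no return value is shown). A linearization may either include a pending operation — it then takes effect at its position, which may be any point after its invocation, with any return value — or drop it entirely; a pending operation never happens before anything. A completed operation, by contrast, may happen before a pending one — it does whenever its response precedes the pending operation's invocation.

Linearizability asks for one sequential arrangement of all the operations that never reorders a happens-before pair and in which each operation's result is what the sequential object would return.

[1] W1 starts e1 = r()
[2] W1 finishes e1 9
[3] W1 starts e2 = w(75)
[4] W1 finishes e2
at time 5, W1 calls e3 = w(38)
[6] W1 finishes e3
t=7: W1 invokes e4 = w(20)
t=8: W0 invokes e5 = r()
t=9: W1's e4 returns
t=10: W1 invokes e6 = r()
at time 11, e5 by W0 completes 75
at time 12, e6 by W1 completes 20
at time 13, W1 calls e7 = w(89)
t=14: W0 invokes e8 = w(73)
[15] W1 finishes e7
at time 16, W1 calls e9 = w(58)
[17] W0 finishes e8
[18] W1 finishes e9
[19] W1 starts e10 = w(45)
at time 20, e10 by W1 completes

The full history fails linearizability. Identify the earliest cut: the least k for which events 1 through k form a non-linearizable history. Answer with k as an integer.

events 1..10 are still linearizable — one witness is e1, e2, e3, e4:
step 1: e1 r() → 9 — value 9
step 2: e2 w(75) — value 75
step 3: e3 w(38) — value 38
step 4: e4 w(20) — value 20
at event 11 (e5's time-11 response) nothing linearizes any more
no escape via the 1 pending operation (e6): every completion choice fails
one such order, e1, e2, e3, e4, e5 (pending dropped), breaks at step 5 where e5 r() → 75 is illegal
one such order, e1, e2, e3, e5, e4 (pending dropped), breaks at step 4 where e5 r() → 75 is illegal

11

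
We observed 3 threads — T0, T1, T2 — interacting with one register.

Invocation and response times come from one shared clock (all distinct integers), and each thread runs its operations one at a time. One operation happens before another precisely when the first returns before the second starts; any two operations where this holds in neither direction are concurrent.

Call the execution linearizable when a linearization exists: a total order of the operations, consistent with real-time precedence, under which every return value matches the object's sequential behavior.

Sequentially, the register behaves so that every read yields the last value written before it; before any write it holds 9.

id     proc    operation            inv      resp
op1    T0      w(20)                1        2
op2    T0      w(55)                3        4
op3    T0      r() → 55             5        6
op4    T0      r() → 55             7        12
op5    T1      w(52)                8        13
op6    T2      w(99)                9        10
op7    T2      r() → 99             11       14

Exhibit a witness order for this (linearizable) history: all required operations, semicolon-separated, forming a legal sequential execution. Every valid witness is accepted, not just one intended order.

op1; op2; op3; op4; op5; op6; op7

1. op1 w(20), leaving value 20
2. op2 w(55), leaving value 55
3. op3 r() → 55, leaving value 55
4. op4 r() → 55, leaving value 55
5. op5 w(52), leaving value 52
6. op6 w(99), leaving value 99
7. op7 r() → 99, leaving value 99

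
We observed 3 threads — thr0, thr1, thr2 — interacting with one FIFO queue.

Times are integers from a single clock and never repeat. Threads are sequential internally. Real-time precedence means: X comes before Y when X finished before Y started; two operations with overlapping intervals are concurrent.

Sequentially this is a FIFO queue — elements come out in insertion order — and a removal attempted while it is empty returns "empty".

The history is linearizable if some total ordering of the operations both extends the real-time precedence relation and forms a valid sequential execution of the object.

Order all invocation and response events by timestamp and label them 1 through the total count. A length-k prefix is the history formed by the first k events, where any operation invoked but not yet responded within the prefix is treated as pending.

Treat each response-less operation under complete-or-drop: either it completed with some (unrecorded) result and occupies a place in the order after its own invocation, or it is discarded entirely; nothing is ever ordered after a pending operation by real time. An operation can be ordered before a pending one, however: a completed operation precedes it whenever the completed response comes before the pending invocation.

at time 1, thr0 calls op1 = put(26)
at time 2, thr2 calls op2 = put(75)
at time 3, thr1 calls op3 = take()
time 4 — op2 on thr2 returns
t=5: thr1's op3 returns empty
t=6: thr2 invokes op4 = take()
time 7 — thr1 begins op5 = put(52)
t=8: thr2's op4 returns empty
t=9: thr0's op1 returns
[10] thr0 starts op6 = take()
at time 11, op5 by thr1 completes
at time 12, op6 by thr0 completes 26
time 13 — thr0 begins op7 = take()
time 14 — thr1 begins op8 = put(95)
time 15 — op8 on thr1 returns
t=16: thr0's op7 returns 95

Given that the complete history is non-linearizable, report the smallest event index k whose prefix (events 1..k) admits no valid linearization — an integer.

events 1..7 are linearizable, e.g. via op3, op1, op2:
1. op3 take() → empty, leaving queue <>
2. op1 put(26) (pending, included), leaving queue <26>
3. op2 put(75), leaving queue <26,75>
at event 8 (op4's time-8 response) nothing linearizes any more
completion choices over the 2 pending operations (op1, op5) were checked; none helps
take op2, op3, op4 (pending dropped): step 2 already fails, because op3 take() → empty cannot occur there
take op3, op2, op4 (pending dropped): step 3 already fails, because op4 take() → empty cannot occur there

8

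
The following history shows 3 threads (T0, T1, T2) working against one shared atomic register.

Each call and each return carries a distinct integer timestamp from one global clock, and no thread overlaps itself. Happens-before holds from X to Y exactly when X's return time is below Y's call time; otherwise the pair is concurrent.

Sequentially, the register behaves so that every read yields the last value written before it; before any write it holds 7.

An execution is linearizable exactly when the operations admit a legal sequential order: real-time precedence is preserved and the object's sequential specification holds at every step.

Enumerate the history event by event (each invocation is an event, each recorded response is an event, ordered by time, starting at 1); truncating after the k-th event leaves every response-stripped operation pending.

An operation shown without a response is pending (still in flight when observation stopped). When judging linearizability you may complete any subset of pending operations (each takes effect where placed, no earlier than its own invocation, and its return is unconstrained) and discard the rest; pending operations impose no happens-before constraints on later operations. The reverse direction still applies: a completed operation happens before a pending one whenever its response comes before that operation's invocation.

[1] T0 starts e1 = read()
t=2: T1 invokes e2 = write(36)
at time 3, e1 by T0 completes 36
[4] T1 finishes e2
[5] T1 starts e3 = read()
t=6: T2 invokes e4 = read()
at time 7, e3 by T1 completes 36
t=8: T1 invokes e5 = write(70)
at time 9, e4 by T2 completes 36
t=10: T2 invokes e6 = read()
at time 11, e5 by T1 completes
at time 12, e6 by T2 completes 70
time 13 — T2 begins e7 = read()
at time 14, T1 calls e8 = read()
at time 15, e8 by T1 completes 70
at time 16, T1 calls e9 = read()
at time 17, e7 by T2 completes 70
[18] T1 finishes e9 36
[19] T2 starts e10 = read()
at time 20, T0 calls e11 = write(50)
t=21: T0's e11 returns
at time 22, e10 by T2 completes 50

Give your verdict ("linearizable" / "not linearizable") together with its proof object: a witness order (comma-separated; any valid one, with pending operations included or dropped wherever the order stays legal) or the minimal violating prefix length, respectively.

not linearizable — minimal violating prefix: 18 events

cut after 17 events: linearizable; cut after 18 events (e9 responds, time 18): not linearizable
every one of the 30 real-time-consistent orders over 9 completed atomic register ops fails the sequential spec
take e1, e2, e3, e4, e5, e6, e7, e8, e9: step 1 already fails, because e1 read() → 36 cannot occur there
take e1, e2, e3, e4, e5, e6, e8, e7, e9: step 1 already fails, because e1 read() → 36 cannot occur there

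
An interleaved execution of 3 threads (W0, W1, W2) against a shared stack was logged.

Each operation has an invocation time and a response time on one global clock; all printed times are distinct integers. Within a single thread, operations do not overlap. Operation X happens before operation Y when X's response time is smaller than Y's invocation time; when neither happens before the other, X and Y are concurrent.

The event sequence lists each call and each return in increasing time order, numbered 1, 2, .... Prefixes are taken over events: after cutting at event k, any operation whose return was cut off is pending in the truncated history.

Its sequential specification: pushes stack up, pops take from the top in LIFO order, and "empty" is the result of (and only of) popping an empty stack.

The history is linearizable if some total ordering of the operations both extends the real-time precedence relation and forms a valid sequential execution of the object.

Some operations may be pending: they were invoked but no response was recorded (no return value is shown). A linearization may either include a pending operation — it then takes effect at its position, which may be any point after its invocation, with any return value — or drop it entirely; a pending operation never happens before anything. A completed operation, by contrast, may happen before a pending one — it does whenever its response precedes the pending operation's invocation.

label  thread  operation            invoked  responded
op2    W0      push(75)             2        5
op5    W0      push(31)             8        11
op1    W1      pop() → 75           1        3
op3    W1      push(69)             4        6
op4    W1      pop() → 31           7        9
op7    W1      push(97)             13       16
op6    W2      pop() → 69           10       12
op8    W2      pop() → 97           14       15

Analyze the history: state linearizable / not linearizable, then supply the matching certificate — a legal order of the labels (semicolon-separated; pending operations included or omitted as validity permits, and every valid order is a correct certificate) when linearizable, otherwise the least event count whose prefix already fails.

linearizable — witness: op2; op1; op3; op5; op4; op6; op7; op8

step 1: op2 push(75) — stack <75>
step 2: op1 pop() → 75 — stack <>
step 3: op3 push(69) — stack <69>
step 4: op5 push(31) — stack <69,31>
step 5: op4 pop() → 31 — stack <69>
step 6: op6 pop() → 69 — stack <>
step 7: op7 push(97) — stack <97>
step 8: op8 pop() → 97 — stack <>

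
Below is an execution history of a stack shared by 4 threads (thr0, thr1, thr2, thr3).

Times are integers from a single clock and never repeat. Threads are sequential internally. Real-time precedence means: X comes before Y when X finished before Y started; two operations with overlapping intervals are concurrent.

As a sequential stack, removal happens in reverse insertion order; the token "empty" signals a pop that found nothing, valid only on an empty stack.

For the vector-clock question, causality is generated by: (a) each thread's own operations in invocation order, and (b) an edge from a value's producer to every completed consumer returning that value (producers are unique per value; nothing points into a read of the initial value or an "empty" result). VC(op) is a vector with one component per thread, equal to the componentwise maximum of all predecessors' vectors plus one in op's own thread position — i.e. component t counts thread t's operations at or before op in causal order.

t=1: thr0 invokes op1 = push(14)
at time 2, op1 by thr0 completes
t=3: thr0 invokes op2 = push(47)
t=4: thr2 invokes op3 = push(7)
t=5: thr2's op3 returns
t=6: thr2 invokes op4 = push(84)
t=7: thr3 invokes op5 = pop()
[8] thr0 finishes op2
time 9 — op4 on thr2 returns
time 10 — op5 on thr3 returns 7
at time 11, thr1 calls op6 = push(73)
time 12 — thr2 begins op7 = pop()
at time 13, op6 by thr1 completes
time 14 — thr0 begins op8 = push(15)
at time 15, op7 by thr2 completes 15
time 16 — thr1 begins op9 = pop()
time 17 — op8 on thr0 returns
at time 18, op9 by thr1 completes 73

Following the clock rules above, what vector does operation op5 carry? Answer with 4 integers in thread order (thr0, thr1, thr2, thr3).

(0, 0, 1, 1)

no predecessors for op3 (invoked 4): thr2 increments from zero → (0, 0, 1, 0)
no predecessors for op6 (invoked 11): thr1 increments from zero → (0, 1, 0, 0)
no predecessors for op1 (invoked 1): thr0 increments from zero → (1, 0, 0, 0)
VC(op5, invoked at 7): max of VC(op3)=(0, 0, 1, 0), then +1 on thread thr3 → (0, 0, 1, 1)
VC(op4, invoked at 6): max of VC(op3)=(0, 0, 1, 0), then +1 on thread thr2 → (0, 0, 2, 0)
VC(op9, invoked at 16): max of VC(op6)=(0, 1, 0, 0), then +1 on thread thr1 → (0, 2, 0, 0)
VC(op2, invoked at 3): max of VC(op1)=(1, 0, 0, 0), then +1 on thread thr0 → (2, 0, 0, 0)
VC(op8, invoked at 14): max of VC(op2)=(2, 0, 0, 0), then +1 on thread thr0 → (3, 0, 0, 0)
VC(op7, invoked at 12): max of VC(op4)=(0, 0, 2, 0), VC(op8)=(3, 0, 0, 0), then +1 on thread thr2 → (3, 0, 3, 0)
target: VC(op5) = (0, 0, 1, 1)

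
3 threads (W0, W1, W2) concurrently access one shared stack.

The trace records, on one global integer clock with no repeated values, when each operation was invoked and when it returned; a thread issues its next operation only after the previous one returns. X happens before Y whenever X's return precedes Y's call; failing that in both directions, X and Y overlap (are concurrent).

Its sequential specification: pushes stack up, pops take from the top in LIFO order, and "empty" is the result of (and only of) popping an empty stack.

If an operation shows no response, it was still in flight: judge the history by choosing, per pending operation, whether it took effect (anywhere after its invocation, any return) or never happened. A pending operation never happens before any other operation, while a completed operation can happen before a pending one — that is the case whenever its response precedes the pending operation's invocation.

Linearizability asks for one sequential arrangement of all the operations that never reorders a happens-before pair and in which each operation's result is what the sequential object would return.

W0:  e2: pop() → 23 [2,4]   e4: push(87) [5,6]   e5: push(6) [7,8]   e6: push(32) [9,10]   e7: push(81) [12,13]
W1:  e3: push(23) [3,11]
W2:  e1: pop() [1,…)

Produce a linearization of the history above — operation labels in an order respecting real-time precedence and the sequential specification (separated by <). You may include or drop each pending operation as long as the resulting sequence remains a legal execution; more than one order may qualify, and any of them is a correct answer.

e1 < e3 < e2 < e4 < e5 < e6 < e7

1. e1 pop() (pending, included), leaving stack <>
2. e3 push(23), leaving stack <23>
3. e2 pop() → 23, leaving stack <>
4. e4 push(87), leaving stack <87>
5. e5 push(6), leaving stack <87,6>
6. e6 push(32), leaving stack <87,6,32>
7. e7 push(81), leaving stack <87,6,32,81>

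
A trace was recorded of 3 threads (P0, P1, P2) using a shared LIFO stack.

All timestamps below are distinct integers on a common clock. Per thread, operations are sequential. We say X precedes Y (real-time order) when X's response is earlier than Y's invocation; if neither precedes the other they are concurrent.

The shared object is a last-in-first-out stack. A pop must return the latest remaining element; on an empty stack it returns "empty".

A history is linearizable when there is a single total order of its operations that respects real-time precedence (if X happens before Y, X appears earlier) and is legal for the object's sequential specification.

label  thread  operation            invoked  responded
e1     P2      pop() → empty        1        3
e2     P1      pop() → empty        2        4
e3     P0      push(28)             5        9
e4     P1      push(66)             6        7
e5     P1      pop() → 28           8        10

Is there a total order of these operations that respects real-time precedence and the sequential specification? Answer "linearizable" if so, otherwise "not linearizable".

linearizable

one valid linearization: e1, e2, e4, e3, e5
1. e1 pop() → empty, leaving stack <>
2. e2 pop() → empty, leaving stack <>
3. e4 push(66), leaving stack <66>
4. e3 push(28), leaving stack <66,28>
5. e5 pop() → 28, leaving stack <66>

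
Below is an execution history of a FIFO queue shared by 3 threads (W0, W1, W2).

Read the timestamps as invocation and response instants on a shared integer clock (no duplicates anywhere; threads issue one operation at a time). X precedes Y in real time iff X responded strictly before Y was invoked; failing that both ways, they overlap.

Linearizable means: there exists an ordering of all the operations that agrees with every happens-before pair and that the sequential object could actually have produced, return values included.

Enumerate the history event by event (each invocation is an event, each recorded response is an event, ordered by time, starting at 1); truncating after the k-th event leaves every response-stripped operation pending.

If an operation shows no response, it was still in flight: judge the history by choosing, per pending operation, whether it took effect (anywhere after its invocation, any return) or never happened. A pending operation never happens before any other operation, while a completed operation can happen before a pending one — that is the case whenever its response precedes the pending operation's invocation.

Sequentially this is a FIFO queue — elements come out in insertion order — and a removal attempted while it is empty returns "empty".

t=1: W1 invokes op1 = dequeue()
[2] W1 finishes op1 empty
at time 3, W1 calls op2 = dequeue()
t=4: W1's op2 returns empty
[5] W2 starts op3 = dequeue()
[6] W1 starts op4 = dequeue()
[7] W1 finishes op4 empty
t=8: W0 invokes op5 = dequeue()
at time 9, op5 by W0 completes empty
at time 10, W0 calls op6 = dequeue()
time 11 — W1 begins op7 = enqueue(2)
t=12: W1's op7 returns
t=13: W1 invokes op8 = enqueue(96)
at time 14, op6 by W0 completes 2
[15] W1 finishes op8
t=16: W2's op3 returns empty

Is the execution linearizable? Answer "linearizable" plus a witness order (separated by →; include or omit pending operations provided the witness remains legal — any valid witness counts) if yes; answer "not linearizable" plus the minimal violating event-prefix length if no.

step 1: op1 dequeue() → empty — queue <>
step 2: op2 dequeue() → empty — queue <>
step 3: op3 dequeue() → empty — queue <>
step 4: op4 dequeue() → empty — queue <>
step 5: op5 dequeue() → empty — queue <>
step 6: op7 enqueue(2) — queue <2>
step 7: op6 dequeue() → 2 — queue <>
step 8: op8 enqueue(96) — queue <96>

linearizable — witness: op1 → op2 → op3 → op4 → op5 → op7 → op6 → op8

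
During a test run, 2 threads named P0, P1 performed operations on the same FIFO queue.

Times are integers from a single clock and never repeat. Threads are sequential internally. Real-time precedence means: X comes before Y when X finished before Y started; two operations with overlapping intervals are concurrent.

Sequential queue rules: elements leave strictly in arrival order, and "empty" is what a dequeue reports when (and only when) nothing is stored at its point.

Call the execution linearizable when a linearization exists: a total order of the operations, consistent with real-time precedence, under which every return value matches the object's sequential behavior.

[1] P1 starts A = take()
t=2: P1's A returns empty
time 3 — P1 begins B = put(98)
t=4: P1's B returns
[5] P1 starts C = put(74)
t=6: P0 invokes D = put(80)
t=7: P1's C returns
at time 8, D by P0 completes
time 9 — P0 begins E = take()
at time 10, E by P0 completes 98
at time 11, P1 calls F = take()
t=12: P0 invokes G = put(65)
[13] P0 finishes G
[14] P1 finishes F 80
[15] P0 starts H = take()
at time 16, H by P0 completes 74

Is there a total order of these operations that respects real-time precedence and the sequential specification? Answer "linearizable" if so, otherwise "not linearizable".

witness order: A, B, D, C, E, F, G, H
1. A take() → empty, leaving queue <>
2. B put(98), leaving queue <98>
3. D put(80), leaving queue <98,80>
4. C put(74), leaving queue <98,80,74>
5. E take() → 98, leaving queue <80,74>
6. F take() → 80, leaving queue <74>
7. G put(65), leaving queue <74,65>
8. H take() → 74, leaving queue <65>

linearizable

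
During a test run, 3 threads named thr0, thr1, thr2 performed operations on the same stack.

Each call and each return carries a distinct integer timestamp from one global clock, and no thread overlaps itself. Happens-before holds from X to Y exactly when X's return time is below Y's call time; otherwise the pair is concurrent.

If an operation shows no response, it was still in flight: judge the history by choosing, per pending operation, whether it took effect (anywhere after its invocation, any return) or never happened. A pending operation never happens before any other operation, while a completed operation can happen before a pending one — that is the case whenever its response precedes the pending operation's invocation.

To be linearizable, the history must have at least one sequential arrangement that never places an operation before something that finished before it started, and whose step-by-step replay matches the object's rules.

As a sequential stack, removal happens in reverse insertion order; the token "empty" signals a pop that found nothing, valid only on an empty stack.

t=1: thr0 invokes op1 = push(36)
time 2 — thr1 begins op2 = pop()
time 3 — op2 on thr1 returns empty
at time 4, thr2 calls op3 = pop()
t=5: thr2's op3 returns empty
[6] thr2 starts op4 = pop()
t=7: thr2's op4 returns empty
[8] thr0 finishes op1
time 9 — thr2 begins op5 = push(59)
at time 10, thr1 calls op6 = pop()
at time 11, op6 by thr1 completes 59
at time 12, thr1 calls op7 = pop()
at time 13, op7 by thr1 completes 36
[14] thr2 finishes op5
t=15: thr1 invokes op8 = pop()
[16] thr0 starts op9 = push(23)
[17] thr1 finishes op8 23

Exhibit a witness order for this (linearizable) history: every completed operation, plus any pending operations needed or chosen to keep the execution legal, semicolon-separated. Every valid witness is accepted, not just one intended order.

op2; op3; op4; op1; op5; op6; op7; op9; op8

step 1: op2 pop() → empty — stack <>
step 2: op3 pop() → empty — stack <>
step 3: op4 pop() → empty — stack <>
step 4: op1 push(36) — stack <36>
step 5: op5 push(59) — stack <36,59>
step 6: op6 pop() → 59 — stack <36>
step 7: op7 pop() → 36 — stack <>
step 8: op9 push(23) (pending, included) — stack <23>
step 9: op8 pop() → 23 — stack <>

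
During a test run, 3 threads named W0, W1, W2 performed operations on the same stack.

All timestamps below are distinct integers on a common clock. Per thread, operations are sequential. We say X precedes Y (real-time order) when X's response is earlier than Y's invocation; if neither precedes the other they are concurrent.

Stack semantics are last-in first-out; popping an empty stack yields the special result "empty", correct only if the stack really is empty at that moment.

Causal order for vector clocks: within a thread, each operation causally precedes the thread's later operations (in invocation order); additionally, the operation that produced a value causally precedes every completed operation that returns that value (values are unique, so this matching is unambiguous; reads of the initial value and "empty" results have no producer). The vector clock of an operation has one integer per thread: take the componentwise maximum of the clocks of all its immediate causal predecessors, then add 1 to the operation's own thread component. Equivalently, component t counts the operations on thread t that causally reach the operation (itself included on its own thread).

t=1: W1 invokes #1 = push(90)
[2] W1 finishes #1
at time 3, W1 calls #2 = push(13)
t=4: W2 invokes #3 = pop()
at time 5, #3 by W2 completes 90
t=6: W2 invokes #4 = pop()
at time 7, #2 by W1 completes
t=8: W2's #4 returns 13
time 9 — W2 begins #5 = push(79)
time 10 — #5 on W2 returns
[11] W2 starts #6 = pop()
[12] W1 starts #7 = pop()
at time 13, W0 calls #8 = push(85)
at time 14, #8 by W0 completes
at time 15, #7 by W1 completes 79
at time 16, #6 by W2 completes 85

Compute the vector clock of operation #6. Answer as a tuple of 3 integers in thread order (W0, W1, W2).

(1, 2, 4)

VC(#1, invoked at 1): no causal predecessors; +1 on W1 → (0, 1, 0)
VC(#8, invoked at 13): no causal predecessors; +1 on W0 → (1, 0, 0)
from VC(#1)=(0, 1, 0), #3 (invoked 4) maxes components and bumps W2 → (0, 1, 1)
from VC(#1)=(0, 1, 0), #2 (invoked 3) maxes components and bumps W1 → (0, 2, 0)
from VC(#2)=(0, 2, 0), VC(#3)=(0, 1, 1), #4 (invoked 6) maxes components and bumps W2 → (0, 2, 2)
from VC(#4)=(0, 2, 2), #5 (invoked 9) maxes components and bumps W2 → (0, 2, 3)
from VC(#2)=(0, 2, 0), VC(#5)=(0, 2, 3), #7 (invoked 12) maxes components and bumps W1 → (0, 3, 3)
from VC(#5)=(0, 2, 3), VC(#8)=(1, 0, 0), #6 (invoked 11) maxes components and bumps W2 → (1, 2, 4)
target: VC(#6) = (1, 2, 4)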